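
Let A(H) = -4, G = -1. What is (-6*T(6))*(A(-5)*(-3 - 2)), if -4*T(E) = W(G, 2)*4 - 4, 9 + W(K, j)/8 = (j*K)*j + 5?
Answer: -7800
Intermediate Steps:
W(K, j) = -32 + 8*K*j² (W(K, j) = -72 + 8*((j*K)*j + 5) = -72 + 8*((K*j)*j + 5) = -72 + 8*(K*j² + 5) = -72 + 8*(5 + K*j²) = -72 + (40 + 8*K*j²) = -32 + 8*K*j²)
T(E) = 65 (T(E) = -((-32 + 8*(-1)*2²)*4 - 4)/4 = -((-32 + 8*(-1)*4)*4 - 4)/4 = -((-32 - 32)*4 - 4)/4 = -(-64*4 - 4)/4 = -(-256 - 4)/4 = -¼*(-260) = 65)
(-6*T(6))*(A(-5)*(-3 - 2)) = (-6*65)*(-4*(-3 - 2)) = -(-1560)*(-5) = -390*20 = -7800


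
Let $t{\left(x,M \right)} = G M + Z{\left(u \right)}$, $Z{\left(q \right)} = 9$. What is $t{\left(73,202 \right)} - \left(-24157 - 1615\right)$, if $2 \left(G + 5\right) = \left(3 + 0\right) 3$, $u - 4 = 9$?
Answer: $25680$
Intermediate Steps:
$u = 13$ ($u = 4 + 9 = 13$)
$G = - \frac{1}{2}$ ($G = -5 + \frac{\left(3 + 0\right) 3}{2} = -5 + \frac{3 \cdot 3}{2} = -5 + \frac{1}{2} \cdot 9 = -5 + \frac{9}{2} = - \frac{1}{2} \approx -0.5$)
$t{\left(x,M \right)} = 9 - \frac{M}{2}$ ($t{\left(x,M \right)} = - \frac{M}{2} + 9 = 9 - \frac{M}{2}$)
$t{\left(73,202 \right)} - \left(-24157 - 1615\right) = \left(9 - 101\right) - \left(-24157 - 1615\right) = -92 - -25772 = -92 + 25772 = 25680$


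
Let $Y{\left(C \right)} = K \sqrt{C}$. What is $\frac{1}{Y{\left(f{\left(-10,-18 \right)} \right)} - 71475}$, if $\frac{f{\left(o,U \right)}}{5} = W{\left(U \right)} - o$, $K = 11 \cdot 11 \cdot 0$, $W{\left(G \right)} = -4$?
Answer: $- \frac{1}{71475} \approx -1.3991 \cdot 10^{-5}$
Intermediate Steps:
$K = 0$ ($K = 121 \cdot 0 = 0$)
$f{\left(o,U \right)} = -20 - 5 o$ ($f{\left(o,U \right)} = 5 \left(-4 - o\right) = -20 - 5 o$)
$Y{\left(C \right)} = 0$ ($Y{\left(C \right)} = 0 \sqrt{C} = 0$)
$\frac{1}{Y{\left(f{\left(-10,-18 \right)} \right)} - 71475} = \frac{1}{0 - 71475} = \frac{1}{-71475} = - \frac{1}{71475}$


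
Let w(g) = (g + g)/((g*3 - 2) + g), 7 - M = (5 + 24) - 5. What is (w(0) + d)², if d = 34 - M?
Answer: 2601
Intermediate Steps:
M = -17 (M = 7 - ((5 + 24) - 5) = 7 - (29 - 5) = 7 - 1*24 = 7 - 24 = -17)
w(g) = 2*g/(-2 + 4*g) (w(g) = (2*g)/((3*g - 2) + g) = (2*g)/((-2 + 3*g) + g) = (2*g)/(-2 + 4*g) = 2*g/(-2 + 4*g))
d = 51 (d = 34 - 1*(-17) = 34 + 17 = 51)
(w(0) + d)² = (0/(-1 + 2*0) + 51)² = (0/(-1 + 0) + 51)² = (0/(-1) + 51)² = (0*(-1) + 51)² = (0 + 51)² = 51² = 2601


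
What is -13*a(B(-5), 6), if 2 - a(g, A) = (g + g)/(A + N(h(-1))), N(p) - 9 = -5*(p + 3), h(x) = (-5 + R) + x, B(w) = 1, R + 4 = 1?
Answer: -1144/45 ≈ -25.422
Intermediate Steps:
R = -3 (R = -4 + 1 = -3)
h(x) = -8 + x (h(x) = (-5 - 3) + x = -8 + x)
N(p) = -6 - 5*p (N(p) = 9 - 5*(p + 3) = 9 - 5*(3 + p) = 9 + (-15 - 5*p) = -6 - 5*p)
a(g, A) = 2 - 2*g/(39 + A) (a(g, A) = 2 - (g + g)/(A + (-6 - 5*(-8 - 1))) = 2 - 2*g/(A + (-6 - 5*(-9))) = 2 - 2*g/(A + (-6 + 45)) = 2 - 2*g/(A + 39) = 2 - 2*g/(39 + A))
-13*a(B(-5), 6) = -26*(39 + 6 - 1*1)/(39 + 6) = -26*(39 + 6 - 1)/45 = -26*44/45 = -13*88/45 = -1144/45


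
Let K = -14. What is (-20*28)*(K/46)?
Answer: 3920/23 ≈ 170.43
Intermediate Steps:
(-20*28)*(K/46) = (-20*28)*(-14/46) = -(-7840)/46 = -560*(-7/23) = 3920/23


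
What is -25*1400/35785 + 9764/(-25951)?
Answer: -251537948/185731307 ≈ -1.3543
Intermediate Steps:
-25*1400/35785 + 9764/(-25951) = -35000*1/35785 + 9764*(-1/25951) = -7000/7157 - 9764/25951 = -251537948/185731307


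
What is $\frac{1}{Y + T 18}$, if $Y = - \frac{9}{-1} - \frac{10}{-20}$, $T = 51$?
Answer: $\frac{2}{1855} \approx 0.0010782$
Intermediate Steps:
$Y = \frac{19}{2}$ ($Y = \left(-9\right) \left(-1\right) - - \frac{1}{2} = 9 + \frac{1}{2} = \frac{19}{2} \approx 9.5$)
$\frac{1}{Y + T 18} = \frac{1}{\frac{19}{2} + 51 \cdot 18} = \frac{1}{\frac{19}{2} + 918} = \frac{1}{\frac{1855}{2}} = \frac{2}{1855}$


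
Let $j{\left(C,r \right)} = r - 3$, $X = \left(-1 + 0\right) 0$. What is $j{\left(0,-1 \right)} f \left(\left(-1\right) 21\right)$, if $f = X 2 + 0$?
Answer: $0$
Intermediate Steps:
$X = 0$ ($X = \left(-1\right) 0 = 0$)
$j{\left(C,r \right)} = -3 + r$ ($j{\left(C,r \right)} = r - 3 = -3 + r$)
$f = 0$ ($f = 0 \cdot 2 + 0 = 0 + 0 = 0$)
$j{\left(0,-1 \right)} f \left(\left(-1\right) 21\right) = \left(-3 - 1\right) 0 \left(\left(-1\right) 21\right) = \left(-4\right) 0 \left(-21\right) = 0 \left(-21\right) = 0$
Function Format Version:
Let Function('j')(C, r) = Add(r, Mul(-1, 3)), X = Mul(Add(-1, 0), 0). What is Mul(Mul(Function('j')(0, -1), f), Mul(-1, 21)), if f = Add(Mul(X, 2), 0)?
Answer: 0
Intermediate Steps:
X = 0 (X = Mul(-1, 0) = 0)
Function('j')(C, r) = Add(-3, r) (Function('j')(C, r) = Add(r, -3) = Add(-3, r))
f = 0 (f = Add(Mul(0, 2), 0) = Add(0, 0) = 0)
Mul(Mul(Function('j')(0, -1), f), Mul(-1, 21)) = Mul(Mul(Add(-3, -1), 0), Mul(-1, 21)) = Mul(Mul(-4, 0), -21) = Mul(0, -21) = 0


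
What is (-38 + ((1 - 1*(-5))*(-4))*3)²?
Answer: 12100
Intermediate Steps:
(-38 + ((1 - 1*(-5))*(-4))*3)² = (-38 + ((1 + 5)*(-4))*3)² = (-38 + (6*(-4))*3)² = (-38 - 24*3)² = (-38 - 72)² = (-110)² = 12100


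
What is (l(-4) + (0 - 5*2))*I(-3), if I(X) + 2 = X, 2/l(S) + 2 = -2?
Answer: 105/2 ≈ 52.500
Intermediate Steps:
l(S) = -½ (l(S) = 2/(-2 - 2) = 2/(-4) = 2*(-¼) = -½)
I(X) = -2 + X
(l(-4) + (0 - 5*2))*I(-3) = (-½ + (0 - 5*2))*(-2 - 3) = (-½ + (0 - 10))*(-5) = (-½ - 10)*(-5) = -21/2*(-5) = 105/2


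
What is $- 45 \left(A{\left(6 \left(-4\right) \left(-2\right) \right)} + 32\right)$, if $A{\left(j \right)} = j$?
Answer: $-3600$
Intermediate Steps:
$- 45 \left(A{\left(6 \left(-4\right) \left(-2\right) \right)} + 32\right) = - 45 \left(6 \left(-4\right) \left(-2\right) + 32\right) = - 45 \left(\left(-24\right) \left(-2\right) + 32\right) = - 45 \left(48 + 32\right) = \left(-45\right) 80 = -3600$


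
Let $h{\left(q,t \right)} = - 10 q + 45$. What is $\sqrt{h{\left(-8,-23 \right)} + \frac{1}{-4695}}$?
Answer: $\frac{\sqrt{2755373430}}{4695} \approx 11.18$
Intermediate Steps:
$h{\left(q,t \right)} = 45 - 10 q$
$\sqrt{h{\left(-8,-23 \right)} + \frac{1}{-4695}} = \sqrt{\left(45 - -80\right) + \frac{1}{-4695}} = \sqrt{\left(45 + 80\right) - \frac{1}{4695}} = \sqrt{125 - \frac{1}{4695}} = \sqrt{\frac{586874}{4695}} = \frac{\sqrt{2755373430}}{4695}$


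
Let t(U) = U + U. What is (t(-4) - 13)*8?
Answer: -168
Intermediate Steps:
t(U) = 2*U
(t(-4) - 13)*8 = (2*(-4) - 13)*8 = (-8 - 13)*8 = -21*8 = -168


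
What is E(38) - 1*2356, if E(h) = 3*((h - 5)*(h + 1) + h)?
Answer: 1619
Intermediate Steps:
E(h) = 3*h + 3*(1 + h)*(-5 + h) (E(h) = 3*((-5 + h)*(1 + h) + h) = 3*((1 + h)*(-5 + h) + h) = 3*(h + (1 + h)*(-5 + h)) = 3*h + 3*(1 + h)*(-5 + h))
E(38) - 1*2356 = (-15 - 9*38 + 3*38²) - 1*2356 = (-15 - 342 + 3*1444) - 2356 = (-15 - 342 + 4332) - 2356 = 3975 - 2356 = 1619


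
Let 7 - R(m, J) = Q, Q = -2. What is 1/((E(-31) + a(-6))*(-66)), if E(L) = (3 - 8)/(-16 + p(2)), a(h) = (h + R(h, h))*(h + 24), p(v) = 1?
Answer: -1/3586 ≈ -0.00027886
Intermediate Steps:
R(m, J) = 9 (R(m, J) = 7 - 1*(-2) = 7 + 2 = 9)
a(h) = (9 + h)*(24 + h) (a(h) = (h + 9)*(h + 24) = (9 + h)*(24 + h))
E(L) = 1/3 (E(L) = (3 - 8)/(-16 + 1) = -5/(-15) = -5*(-1/15) = 1/3)
1/((E(-31) + a(-6))*(-66)) = 1/((1/3 + (216 + (-6)**2 + 33*(-6)))*(-66)) = 1/((1/3 + (216 + 36 - 198))*(-66)) = 1/((1/3 + 54)*(-66)) = 1/((163/3)*(-66)) = 1/(-3586) = -1/3586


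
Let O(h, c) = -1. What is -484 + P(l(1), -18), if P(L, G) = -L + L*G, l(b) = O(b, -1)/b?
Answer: -465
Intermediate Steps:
l(b) = -1/b
P(L, G) = -L + G*L
-484 + P(l(1), -18) = -484 + (-1/1)*(-1 - 18) = -484 - 1*1*(-19) = -484 - 1*(-19) = -484 + 19 = -465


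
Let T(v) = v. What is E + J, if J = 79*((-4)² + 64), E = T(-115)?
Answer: 6205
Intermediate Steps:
E = -115
J = 6320 (J = 79*(16 + 64) = 79*80 = 6320)
E + J = -115 + 6320 = 6205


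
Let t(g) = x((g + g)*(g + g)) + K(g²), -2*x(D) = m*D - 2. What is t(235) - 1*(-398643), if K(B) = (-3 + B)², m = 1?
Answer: 3049757478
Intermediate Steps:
x(D) = 1 - D/2 (x(D) = -(1*D - 2)/2 = -(D - 2)/2 = -(-2 + D)/2 = 1 - D/2)
t(g) = 1 + (-3 + g²)² - 2*g² (t(g) = (1 - (g + g)*(g + g)/2) + (-3 + g²)² = (1 - 2*g*2*g/2) + (-3 + g²)² = (1 - 2*g²) + (-3 + g²)² = 1 + (-3 + g²)² - 2*g²)
t(235) - 1*(-398643) = (10 + 235⁴ - 8*235²) - 1*(-398643) = (10 + 3049800625 - 8*55225) + 398643 = (10 + 3049800625 - 441800) + 398643 = 3049358835 + 398643 = 3049757478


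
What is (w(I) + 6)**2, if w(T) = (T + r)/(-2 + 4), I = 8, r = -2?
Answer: 81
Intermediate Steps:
w(T) = -1 + T/2 (w(T) = (T - 2)/(-2 + 4) = (-2 + T)/2 = (-2 + T)*(1/2) = -1 + T/2)
(w(I) + 6)**2 = ((-1 + (1/2)*8) + 6)**2 = ((-1 + 4) + 6)**2 = (3 + 6)**2 = 9**2 = 81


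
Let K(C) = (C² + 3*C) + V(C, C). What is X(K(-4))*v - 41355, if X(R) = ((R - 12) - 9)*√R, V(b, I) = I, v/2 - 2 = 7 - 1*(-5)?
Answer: -41355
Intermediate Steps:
v = 28 (v = 4 + 2*(7 - 1*(-5)) = 4 + 2*(7 + 5) = 4 + 2*12 = 4 + 24 = 28)
K(C) = C² + 4*C (K(C) = (C² + 3*C) + C = C² + 4*C)
X(R) = √R*(-21 + R) (X(R) = ((-12 + R) - 9)*√R = (-21 + R)*√R = √R*(-21 + R))
X(K(-4))*v - 41355 = (√(-4*(4 - 4))*(-21 - 4*(4 - 4)))*28 - 41355 = (√(-4*0)*(-21 - 4*0))*28 - 41355 = (√0*(-21 + 0))*28 - 41355 = (0*(-21))*28 - 41355 = 0*28 - 41355 = 0 - 41355 = -41355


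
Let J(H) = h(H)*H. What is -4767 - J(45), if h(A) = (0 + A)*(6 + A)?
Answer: -108042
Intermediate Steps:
h(A) = A*(6 + A)
J(H) = H²*(6 + H) (J(H) = (H*(6 + H))*H = H²*(6 + H))
-4767 - J(45) = -4767 - 45²*(6 + 45) = -4767 - 2025*51 = -4767 - 1*103275 = -4767 - 103275 = -108042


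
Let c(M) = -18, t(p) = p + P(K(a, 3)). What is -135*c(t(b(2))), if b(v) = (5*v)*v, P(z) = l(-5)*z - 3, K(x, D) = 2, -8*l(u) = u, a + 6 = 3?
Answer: 2430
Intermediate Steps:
a = -3 (a = -6 + 3 = -3)
l(u) = -u/8
P(z) = -3 + 5*z/8 (P(z) = (-1/8*(-5))*z - 3 = 5*z/8 - 3 = -3 + 5*z/8)
b(v) = 5*v**2
t(p) = -7/4 + p (t(p) = p + (-3 + (5/8)*2) = p + (-3 + 5/4) = p - 7/4 = -7/4 + p)
-135*c(t(b(2))) = -135*(-18) = 2430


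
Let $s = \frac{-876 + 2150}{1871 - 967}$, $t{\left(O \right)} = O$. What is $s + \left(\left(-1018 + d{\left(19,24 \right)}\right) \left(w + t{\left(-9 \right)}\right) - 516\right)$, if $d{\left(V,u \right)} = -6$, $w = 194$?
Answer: $- \frac{85859475}{452} \approx -1.8995 \cdot 10^{5}$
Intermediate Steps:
$s = \frac{637}{452}$ ($s = \frac{1274}{904} = 1274 \cdot \frac{1}{904} = \frac{637}{452} \approx 1.4093$)
$s + \left(\left(-1018 + d{\left(19,24 \right)}\right) \left(w + t{\left(-9 \right)}\right) - 516\right) = \frac{637}{452} + \left(\left(-1018 - 6\right) \left(194 - 9\right) - 516\right) = \frac{637}{452} - 189956 = - \frac{85859475}{452}$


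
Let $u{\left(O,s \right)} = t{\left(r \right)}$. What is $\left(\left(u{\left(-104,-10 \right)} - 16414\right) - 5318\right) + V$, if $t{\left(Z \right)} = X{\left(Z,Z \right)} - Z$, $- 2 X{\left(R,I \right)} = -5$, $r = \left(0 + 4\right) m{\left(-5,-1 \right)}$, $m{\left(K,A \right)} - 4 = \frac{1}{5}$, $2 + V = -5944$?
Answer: $- \frac{276923}{10} \approx -27692.0$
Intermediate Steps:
$V = -5946$ ($V = -2 - 5944 = -5946$)
$m{\left(K,A \right)} = \frac{21}{5}$ ($m{\left(K,A \right)} = 4 + \frac{1}{5} = \frac{21}{5}$)
$r = \frac{84}{5}$ ($r = \left(0 + 4\right) \frac{21}{5} = 4 \cdot \frac{21}{5} = \frac{84}{5} \approx 16.8$)
$X{\left(R,I \right)} = \frac{5}{2}$ ($X{\left(R,I \right)} = \left(- \frac{1}{2}\right) \left(-5\right) = \frac{5}{2}$)
$t{\left(Z \right)} = \frac{5}{2} - Z$
$u{\left(O,s \right)} = - \frac{143}{10}$ ($u{\left(O,s \right)} = \frac{5}{2} - \frac{84}{5} = - \frac{143}{10}$)
$\left(\left(u{\left(-104,-10 \right)} - 16414\right) - 5318\right) + V = \left(\left(- \frac{143}{10} - 16414\right) - 5318\right) - 5946 = \left(- \frac{164283}{10} - 5318\right) - 5946 = - \frac{217463}{10} - 5946 = - \frac{276923}{10}$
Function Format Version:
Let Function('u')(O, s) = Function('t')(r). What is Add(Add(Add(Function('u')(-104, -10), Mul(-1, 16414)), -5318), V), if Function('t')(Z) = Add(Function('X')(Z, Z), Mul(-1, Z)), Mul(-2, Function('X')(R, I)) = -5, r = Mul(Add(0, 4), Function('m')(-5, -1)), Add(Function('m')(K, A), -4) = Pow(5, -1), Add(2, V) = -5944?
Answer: Rational(-276923, 10) ≈ -27692.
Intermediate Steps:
V = -5946 (V = Add(-2, -5944) = -5946)
Function('m')(K, A) = Rational(21, 5) (Function('m')(K, A) = Add(4, Pow(5, -1)) = Add(4, Rational(1, 5)) = Rational(21, 5))
r = Rational(84, 5) (r = Mul(Add(0, 4), Rational(21, 5)) = Mul(4, Rational(21, 5)) = Rational(84, 5) ≈ 16.800)
Function('X')(R, I) = Rational(5, 2) (Function('X')(R, I) = Mul(Rational(-1, 2), -5) = Rational(5, 2))
Function('t')(Z) = Add(Rational(5, 2), Mul(-1, Z))
Function('u')(O, s) = Rational(-143, 10) (Function('u')(O, s) = Add(Rational(5, 2), Mul(-1, Rational(84, 5))) = Add(Rational(5, 2), Rational(-84, 5)) = Rational(-143, 10))
Add(Add(Add(Function('u')(-104, -10), Mul(-1, 16414)), -5318), V) = Add(Add(Add(Rational(-143, 10), Mul(-1, 16414)), -5318), -5946) = Add(Add(Add(Rational(-143, 10), -16414), -5318), -5946) = Add(Add(Rational(-164283, 10), -5318), -5946) = Add(Rational(-217463, 10), -5946) = Rational(-276923, 10)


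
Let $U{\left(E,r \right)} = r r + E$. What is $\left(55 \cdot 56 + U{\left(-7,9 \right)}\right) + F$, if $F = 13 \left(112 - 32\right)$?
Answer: $4194$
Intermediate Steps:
$U{\left(E,r \right)} = E + r^{2}$ ($U{\left(E,r \right)} = r^{2} + E = E + r^{2}$)
$F = 1040$ ($F = 13 \cdot 80 = 1040$)
$\left(55 \cdot 56 + U{\left(-7,9 \right)}\right) + F = \left(55 \cdot 56 - \left(7 - 9^{2}\right)\right) + 1040 = \left(3080 + \left(-7 + 81\right)\right) + 1040 = \left(3080 + 74\right) + 1040 = 3154 + 1040 = 4194$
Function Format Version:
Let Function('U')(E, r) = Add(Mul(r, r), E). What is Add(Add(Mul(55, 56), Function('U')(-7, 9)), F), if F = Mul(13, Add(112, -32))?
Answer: 4194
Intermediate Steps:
Function('U')(E, r) = Add(E, Pow(r, 2)) (Function('U')(E, r) = Add(Pow(r, 2), E) = Add(E, Pow(r, 2)))
F = 1040 (F = Mul(13, 80) = 1040)
Add(Add(Mul(55, 56), Function('U')(-7, 9)), F) = Add(Add(Mul(55, 56), Add(-7, Pow(9, 2))), 1040) = Add(Add(3080, Add(-7, 81)), 1040) = Add(Add(3080, 74), 1040) = Add(3154, 1040) = 4194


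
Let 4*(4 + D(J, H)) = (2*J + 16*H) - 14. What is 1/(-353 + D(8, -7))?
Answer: -2/769 ≈ -0.0026008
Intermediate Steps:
D(J, H) = -15/2 + J/2 + 4*H (D(J, H) = -4 + ((2*J + 16*H) - 14)/4 = -4 + (-14 + 2*J + 16*H)/4 = -4 + (-7/2 + J/2 + 4*H) = -15/2 + J/2 + 4*H)
1/(-353 + D(8, -7)) = 1/(-353 + (-15/2 + (½)*8 + 4*(-7))) = 1/(-353 + (-15/2 + 4 - 28)) = 1/(-353 - 63/2) = 1/(-769/2) = -2/769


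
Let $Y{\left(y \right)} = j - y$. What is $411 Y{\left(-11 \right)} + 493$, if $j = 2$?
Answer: $5836$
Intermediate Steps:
$Y{\left(y \right)} = 2 - y$
$411 Y{\left(-11 \right)} + 493 = 411 \left(2 - -11\right) + 493 = 411 \left(2 + 11\right) + 493 = 411 \cdot 13 + 493 = 5343 + 493 = 5836$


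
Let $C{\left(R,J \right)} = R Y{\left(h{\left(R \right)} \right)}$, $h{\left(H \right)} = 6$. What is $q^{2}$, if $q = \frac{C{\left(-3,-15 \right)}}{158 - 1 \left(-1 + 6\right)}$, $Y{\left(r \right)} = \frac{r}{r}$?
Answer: $\frac{1}{2601} \approx 0.00038447$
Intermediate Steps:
$Y{\left(r \right)} = 1$
$C{\left(R,J \right)} = R$ ($C{\left(R,J \right)} = R 1 = R$)
$q = - \frac{1}{51}$ ($q = - \frac{3}{158 - 1 \left(-1 + 6\right)} = - \frac{3}{158 - 1 \cdot 5} = - \frac{3}{158 - 5} = - \frac{3}{153} = \left(-3\right) \frac{1}{153} = - \frac{1}{51} \approx -0.019608$)
$q^{2} = \left(- \frac{1}{51}\right)^{2} = \frac{1}{2601}$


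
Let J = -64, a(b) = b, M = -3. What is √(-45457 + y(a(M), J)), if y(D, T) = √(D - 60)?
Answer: √(-45457 + 3*I*√7) ≈ 0.019 + 213.21*I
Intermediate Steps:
y(D, T) = √(-60 + D)
√(-45457 + y(a(M), J)) = √(-45457 + √(-60 - 3)) = √(-45457 + √(-63)) = √(-45457 + 3*I*√7)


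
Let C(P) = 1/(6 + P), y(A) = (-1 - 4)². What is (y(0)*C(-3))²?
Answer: 625/9 ≈ 69.444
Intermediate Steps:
y(A) = 25 (y(A) = (-5)² = 25)
(y(0)*C(-3))² = (25/(6 - 3))² = (25/3)² = 625/9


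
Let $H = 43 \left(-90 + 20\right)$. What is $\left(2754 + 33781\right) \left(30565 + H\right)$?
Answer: $1006721925$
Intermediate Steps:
$H = -3010$ ($H = 43 \left(-70\right) = -3010$)
$\left(2754 + 33781\right) \left(30565 + H\right) = \left(2754 + 33781\right) \left(30565 - 3010\right) = 36535 \cdot 27555 = 1006721925$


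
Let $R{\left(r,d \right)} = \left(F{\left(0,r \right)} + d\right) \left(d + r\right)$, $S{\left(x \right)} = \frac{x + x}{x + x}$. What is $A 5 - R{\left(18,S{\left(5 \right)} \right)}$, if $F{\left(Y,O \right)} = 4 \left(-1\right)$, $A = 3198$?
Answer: $16047$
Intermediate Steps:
$S{\left(x \right)} = 1$ ($S{\left(x \right)} = \frac{2 x}{2 x} = 2 x \frac{1}{2 x} = 1$)
$F{\left(Y,O \right)} = -4$
$R{\left(r,d \right)} = \left(-4 + d\right) \left(d + r\right)$
$A 5 - R{\left(18,S{\left(5 \right)} \right)} = 3198 \cdot 5 - \left(1^{2} - 4 - 72 + 1 \cdot 18\right) = 15990 - \left(1 - 4 - 72 + 18\right) = 15990 - -57 = 15990 + 57 = 16047$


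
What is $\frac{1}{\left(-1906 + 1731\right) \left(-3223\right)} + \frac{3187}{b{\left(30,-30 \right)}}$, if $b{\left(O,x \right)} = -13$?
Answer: $- \frac{1797547662}{7332325} \approx -245.15$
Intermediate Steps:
$\frac{1}{\left(-1906 + 1731\right) \left(-3223\right)} + \frac{3187}{b{\left(30,-30 \right)}} = \frac{1}{\left(-1906 + 1731\right) \left(-3223\right)} + \frac{3187}{-13} = \frac{1}{-175} \left(- \frac{1}{3223}\right) + 3187 \left(- \frac{1}{13}\right) = \left(- \frac{1}{175}\right) \left(- \frac{1}{3223}\right) - \frac{3187}{13} = \frac{1}{564025} - \frac{3187}{13} = - \frac{1797547662}{7332325}$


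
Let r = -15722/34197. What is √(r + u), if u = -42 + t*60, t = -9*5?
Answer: 2*I*√801781972878/34197 ≈ 52.369*I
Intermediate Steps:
t = -45
r = -15722/34197 (r = -15722*1/34197 = -15722/34197 ≈ -0.45975)
u = -2742 (u = -42 - 45*60 = -42 - 2700 = -2742)
√(r + u) = √(-15722/34197 - 2742) = √(-93783896/34197) = 2*I*√801781972878/34197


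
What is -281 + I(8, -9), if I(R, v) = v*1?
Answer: -290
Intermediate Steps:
I(R, v) = v
-281 + I(8, -9) = -281 - 9 = -290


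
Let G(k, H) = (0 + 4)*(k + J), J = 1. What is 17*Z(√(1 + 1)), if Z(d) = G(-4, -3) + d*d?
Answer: -170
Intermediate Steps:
G(k, H) = 4 + 4*k (G(k, H) = (0 + 4)*(k + 1) = 4*(1 + k) = 4 + 4*k)
Z(d) = -12 + d² (Z(d) = (4 + 4*(-4)) + d*d = (4 - 16) + d² = -12 + d²)
17*Z(√(1 + 1)) = 17*(-12 + (√(1 + 1))²) = 17*(-12 + (√2)²) = 17*(-12 + 2) = 17*(-10) = -170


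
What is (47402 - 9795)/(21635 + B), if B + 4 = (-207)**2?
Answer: 37607/64480 ≈ 0.58323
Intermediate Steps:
B = 42845 (B = -4 + (-207)**2 = -4 + 42849 = 42845)
(47402 - 9795)/(21635 + B) = (47402 - 9795)/(21635 + 42845) = 37607/64480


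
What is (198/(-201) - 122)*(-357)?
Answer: 2941680/67 ≈ 43906.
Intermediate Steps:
(198/(-201) - 122)*(-357) = (198*(-1/201) - 122)*(-357) = (-66/67 - 122)*(-357) = -8240/67*(-357) = 2941680/67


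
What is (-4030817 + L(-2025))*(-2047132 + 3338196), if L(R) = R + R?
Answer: -5209271528488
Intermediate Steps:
L(R) = 2*R
(-4030817 + L(-2025))*(-2047132 + 3338196) = (-4030817 + 2*(-2025))*(-2047132 + 3338196) = (-4030817 - 4050)*1291064 = -4034867*1291064 = -5209271528488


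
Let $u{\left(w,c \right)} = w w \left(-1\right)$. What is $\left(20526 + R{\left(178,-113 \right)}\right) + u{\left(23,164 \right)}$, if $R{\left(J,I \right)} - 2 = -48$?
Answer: $19951$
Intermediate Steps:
$R{\left(J,I \right)} = -46$ ($R{\left(J,I \right)} = 2 - 48 = -46$)
$u{\left(w,c \right)} = - w^{2}$ ($u{\left(w,c \right)} = w^{2} \left(-1\right) = - w^{2}$)
$\left(20526 + R{\left(178,-113 \right)}\right) + u{\left(23,164 \right)} = \left(20526 - 46\right) - 23^{2} = 20480 - 529 = 19951$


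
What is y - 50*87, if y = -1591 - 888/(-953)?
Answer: -5660885/953 ≈ -5940.1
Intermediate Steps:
y = -1515335/953 (y = -1591 - 888*(-1/953) = -1591 + 888/953 = -1515335/953 ≈ -1590.1)
y - 50*87 = -1515335/953 - 50*87 = -1515335/953 - 1*4350 = -1515335/953 - 4350 = -5660885/953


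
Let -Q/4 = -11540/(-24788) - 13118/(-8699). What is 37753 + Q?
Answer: 2034751955915/53907703 ≈ 37745.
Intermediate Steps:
Q = -425555444/53907703 (Q = -4*(-11540/(-24788) - 13118/(-8699)) = -4*(-11540*(-1/24788) - 13118*(-1/8699)) = -4*(2885/6197 + 13118/8699) = -4*106388861/53907703 = -425555444/53907703 ≈ -7.8941)
37753 + Q = 37753 - 425555444/53907703 = 2034751955915/53907703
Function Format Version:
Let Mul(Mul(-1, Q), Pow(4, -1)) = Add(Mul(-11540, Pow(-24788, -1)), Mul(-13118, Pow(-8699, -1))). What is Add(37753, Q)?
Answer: Rational(2034751955915, 53907703) ≈ 37745.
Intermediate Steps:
Q = Rational(-425555444, 53907703) (Q = Mul(-4, Add(Mul(-11540, Pow(-24788, -1)), Mul(-13118, Pow(-8699, -1)))) = Mul(-4, Add(Mul(-11540, Rational(-1, 24788)), Mul(-13118, Rational(-1, 8699)))) = Mul(-4, Add(Rational(2885, 6197), Rational(13118, 8699))) = Mul(-4, Rational(106388861, 53907703)) = Rational(-425555444, 53907703) ≈ -7.8941)
Add(37753, Q) = Add(37753, Rational(-425555444, 53907703)) = Rational(2034751955915, 53907703)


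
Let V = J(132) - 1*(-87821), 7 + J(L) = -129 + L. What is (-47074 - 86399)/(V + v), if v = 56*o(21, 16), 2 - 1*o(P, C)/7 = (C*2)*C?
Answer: 133473/112103 ≈ 1.1906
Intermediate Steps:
J(L) = -136 + L (J(L) = -7 + (-129 + L) = -136 + L)
o(P, C) = 14 - 14*C² (o(P, C) = 14 - 7*C*2*C = 14 - 7*2*C*C = 14 - 14*C²)
v = -199920 (v = 56*(14 - 14*16²) = 56*(14 - 14*256) = 56*(14 - 3584) = 56*(-3570) = -199920)
V = 87817 (V = (-136 + 132) - 1*(-87821) = -4 + 87821 = 87817)
(-47074 - 86399)/(V + v) = (-47074 - 86399)/(87817 - 199920) = -133473/(-112103) = -133473*(-1/112103) = 133473/112103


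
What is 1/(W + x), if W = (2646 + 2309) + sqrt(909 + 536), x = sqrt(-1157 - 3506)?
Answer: 1/(4955 + 17*sqrt(5) + I*sqrt(4663)) ≈ 0.00020024 - 2.739e-6*I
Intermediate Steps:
x = I*sqrt(4663) (x = sqrt(-4663) = I*sqrt(4663) ≈ 68.286*I)
W = 4955 + 17*sqrt(5) (W = 4955 + sqrt(1445) = 4955 + 17*sqrt(5) ≈ 4993.0)
1/(W + x) = 1/((4955 + 17*sqrt(5)) + I*sqrt(4663)) = 1/(4955 + 17*sqrt(5) + I*sqrt(4663))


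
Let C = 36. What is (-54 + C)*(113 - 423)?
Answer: 5580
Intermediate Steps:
(-54 + C)*(113 - 423) = (-54 + 36)*(113 - 423) = -18*(-310) = 5580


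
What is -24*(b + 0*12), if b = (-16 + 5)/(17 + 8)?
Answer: 264/25 ≈ 10.560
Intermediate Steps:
b = -11/25 ≈ -0.44000
-24*(b + 0*12) = -24*(-11/25 + 0*12) = -24*(-11/25 + 0) = -24*(-11/25) = 264/25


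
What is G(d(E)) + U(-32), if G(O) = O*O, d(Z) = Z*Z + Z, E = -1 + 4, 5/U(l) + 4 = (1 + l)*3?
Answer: 13963/97 ≈ 143.95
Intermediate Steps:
U(l) = 5/(-1 + 3*l) (U(l) = 5/(-4 + (1 + l)*3) = 5/(-4 + (3 + 3*l)) = 5/(-1 + 3*l))
E = 3
d(Z) = Z + Z² (d(Z) = Z² + Z = Z + Z²)
G(O) = O²
G(d(E)) + U(-32) = (3*(1 + 3))² + 5/(-1 + 3*(-32)) = (3*4)² + 5/(-1 - 96) = 12² + 5/(-97) = 144 + 5*(-1/97) = 144 - 5/97 = 13963/97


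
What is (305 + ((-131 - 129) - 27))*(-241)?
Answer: -4338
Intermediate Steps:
(305 + ((-131 - 129) - 27))*(-241) = (305 + (-260 - 27))*(-241) = (305 - 287)*(-241) = 18*(-241) = -4338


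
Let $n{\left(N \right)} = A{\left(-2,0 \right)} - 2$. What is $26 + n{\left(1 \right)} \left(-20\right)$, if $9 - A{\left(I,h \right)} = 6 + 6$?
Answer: $126$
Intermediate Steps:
$A{\left(I,h \right)} = -3$ ($A{\left(I,h \right)} = 9 - \left(6 + 6\right) = 9 - 12 = -3$)
$n{\left(N \right)} = -5$ ($n{\left(N \right)} = -3 - 2 = -5$)
$26 + n{\left(1 \right)} \left(-20\right) = 26 - -100 = 26 + 100 = 126$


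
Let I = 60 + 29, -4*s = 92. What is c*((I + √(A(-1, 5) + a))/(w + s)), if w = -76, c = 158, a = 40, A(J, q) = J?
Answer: -14062/99 - 158*√39/99 ≈ -152.01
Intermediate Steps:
s = -23 (s = -¼*92 = -23)
I = 89
c*((I + √(A(-1, 5) + a))/(w + s)) = 158*((89 + √(-1 + 40))/(-76 - 23)) = 158*((89 + √39)/(-99)) = 158*((89 + √39)*(-1/99)) = 158*(-89/99 - √39/99) = -14062/99 - 158*√39/99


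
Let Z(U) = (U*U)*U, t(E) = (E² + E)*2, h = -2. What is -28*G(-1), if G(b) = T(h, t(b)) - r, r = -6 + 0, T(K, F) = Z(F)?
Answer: -168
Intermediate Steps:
t(E) = 2*E + 2*E² (t(E) = (E + E²)*2 = 2*E + 2*E²)
Z(U) = U³ (Z(U) = U²*U = U³)
T(K, F) = F³
r = -6
G(b) = 6 + 8*b³*(1 + b)³ (G(b) = (2*b*(1 + b))³ - 1*(-6) = 8*b³*(1 + b)³ + 6 = 6 + 8*b³*(1 + b)³)
-28*G(-1) = -28*(6 + 8*(-1)³*(1 - 1)³) = -28*(6 + 8*(-1)*0³) = -28*(6 + 8*(-1)*0) = -28*(6 + 0) = -28*6 = -168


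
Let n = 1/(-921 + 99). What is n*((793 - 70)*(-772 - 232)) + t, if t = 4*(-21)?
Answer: 109474/137 ≈ 799.08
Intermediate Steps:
n = -1/822 (n = 1/(-822) = -1/822 ≈ -0.0012165)
t = -84
n*((793 - 70)*(-772 - 232)) + t = -(793 - 70)*(-772 - 232)/822 - 84 = -241*(-1004)/274 - 84 = -1/822*(-725892) - 84 = 120982/137 - 84 = 109474/137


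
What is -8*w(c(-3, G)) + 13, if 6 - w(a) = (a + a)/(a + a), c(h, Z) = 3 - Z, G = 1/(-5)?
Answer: -27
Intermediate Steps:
G = -1/5 ≈ -0.20000
w(a) = 5 (w(a) = 6 - (a + a)/(a + a) = 6 - 2*a/(2*a) = 6 - 2*a*1/(2*a) = 6 - 1*1 = 6 - 1 = 5)
-8*w(c(-3, G)) + 13 = -8*5 + 13 = -40 + 13 = -27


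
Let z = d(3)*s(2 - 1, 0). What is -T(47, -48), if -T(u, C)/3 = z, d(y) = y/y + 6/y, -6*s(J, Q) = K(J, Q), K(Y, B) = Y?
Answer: -3/2 ≈ -1.5000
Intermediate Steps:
s(J, Q) = -J/6
d(y) = 1 + 6/y
z = -½ (z = ((6 + 3)/3)*(-(2 - 1)/6) = ((⅓)*9)*(-⅙*1) = 3*(-⅙) = -½ ≈ -0.50000)
T(u, C) = 3/2 (T(u, C) = -3*(-½) = 3/2)
-T(47, -48) = -1*3/2 = -3/2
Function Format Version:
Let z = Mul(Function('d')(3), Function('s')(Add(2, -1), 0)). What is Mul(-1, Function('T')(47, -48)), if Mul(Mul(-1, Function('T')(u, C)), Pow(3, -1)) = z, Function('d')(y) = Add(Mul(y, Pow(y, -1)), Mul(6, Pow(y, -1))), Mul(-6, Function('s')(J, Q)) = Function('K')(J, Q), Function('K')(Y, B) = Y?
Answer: Rational(-3, 2) ≈ -1.5000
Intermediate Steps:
Function('s')(J, Q) = Mul(Rational(-1, 6), J)
Function('d')(y) = Add(1, Mul(6, Pow(y, -1)))
z = Rational(-1, 2) (z = Mul(Mul(Pow(3, -1), Add(6, 3)), Mul(Rational(-1, 6), Add(2, -1))) = Mul(Mul(Rational(1, 3), 9), Mul(Rational(-1, 6), 1)) = Mul(3, Rational(-1, 6)) = Rational(-1, 2) ≈ -0.50000)
Function('T')(u, C) = Rational(3, 2) (Function('T')(u, C) = Mul(-3, Rational(-1, 2)) = Rational(3, 2))
Mul(-1, Function('T')(47, -48)) = Mul(-1, Rational(3, 2)) = Rational(-3, 2)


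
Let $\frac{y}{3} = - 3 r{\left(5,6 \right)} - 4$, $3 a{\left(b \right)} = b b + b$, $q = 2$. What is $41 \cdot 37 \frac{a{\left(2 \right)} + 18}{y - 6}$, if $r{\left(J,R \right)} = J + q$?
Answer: $- \frac{30340}{81} \approx -374.57$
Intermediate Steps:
$a{\left(b \right)} = \frac{b}{3} + \frac{b^{2}}{3}$ ($a{\left(b \right)} = \frac{b b + b}{3} = \frac{b^{2} + b}{3} = \frac{b + b^{2}}{3} = \frac{b}{3} + \frac{b^{2}}{3}$)
$r{\left(J,R \right)} = 2 + J$ ($r{\left(J,R \right)} = J + 2 = 2 + J$)
$y = -75$ ($y = 3 \left(- 3 \left(2 + 5\right) - 4\right) = 3 \left(\left(-3\right) 7 - 4\right) = 3 \left(-21 - 4\right) = 3 \left(-25\right) = -75$)
$41 \cdot 37 \frac{a{\left(2 \right)} + 18}{y - 6} = 41 \cdot 37 \frac{\frac{1}{3} \cdot 2 \left(1 + 2\right) + 18}{-75 - 6} = 1517 \frac{\frac{1}{3} \cdot 2 \cdot 3 + 18}{-81} = 1517 \left(2 + 18\right) \left(- \frac{1}{81}\right) = 1517 \cdot 20 \left(- \frac{1}{81}\right) = 1517 \left(- \frac{20}{81}\right) = - \frac{30340}{81}$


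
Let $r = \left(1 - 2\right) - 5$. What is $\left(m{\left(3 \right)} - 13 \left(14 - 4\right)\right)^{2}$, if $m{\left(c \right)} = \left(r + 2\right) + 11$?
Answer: $15129$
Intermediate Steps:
$r = -6$ ($r = -1 - 5 = -6$)
$m{\left(c \right)} = 7$ ($m{\left(c \right)} = \left(-6 + 2\right) + 11 = -4 + 11 = 7$)
$\left(m{\left(3 \right)} - 13 \left(14 - 4\right)\right)^{2} = \left(7 - 13 \left(14 - 4\right)\right)^{2} = \left(7 - 130\right)^{2} = \left(-123\right)^{2} = 15129$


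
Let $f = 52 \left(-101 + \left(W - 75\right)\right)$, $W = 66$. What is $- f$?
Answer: $5720$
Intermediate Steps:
$f = -5720$ ($f = 52 \left(-101 + \left(66 - 75\right)\right) = 52 \left(-101 - 9\right) = 52 \left(-110\right) = -5720$)
$- f = \left(-1\right) \left(-5720\right) = 5720$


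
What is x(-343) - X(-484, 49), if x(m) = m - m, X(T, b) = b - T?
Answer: -533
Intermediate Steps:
x(m) = 0
x(-343) - X(-484, 49) = 0 - (49 - 1*(-484)) = 0 - (49 + 484) = 0 - 1*533 = 0 - 533 = -533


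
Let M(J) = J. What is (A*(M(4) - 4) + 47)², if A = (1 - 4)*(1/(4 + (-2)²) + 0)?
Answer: 2209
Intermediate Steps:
A = -3/8 (A = -3*(1/(4 + 4) + 0) = -3*(1/8 + 0) = -3*(⅛ + 0) = -3*⅛ = -3/8 ≈ -0.37500)
(A*(M(4) - 4) + 47)² = (-3*(4 - 4)/8 + 47)² = (-3/8*0 + 47)² = (0 + 47)² = 47² = 2209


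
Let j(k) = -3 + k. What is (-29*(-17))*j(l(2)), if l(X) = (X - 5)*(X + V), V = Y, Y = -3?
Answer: 0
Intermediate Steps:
V = -3
l(X) = (-5 + X)*(-3 + X) (l(X) = (X - 5)*(X - 3) = (-5 + X)*(-3 + X))
(-29*(-17))*j(l(2)) = (-29*(-17))*(-3 + (15 + 2² - 8*2)) = 493*(-3 + (15 + 4 - 16)) = 493*(-3 + 3) = 493*0 = 0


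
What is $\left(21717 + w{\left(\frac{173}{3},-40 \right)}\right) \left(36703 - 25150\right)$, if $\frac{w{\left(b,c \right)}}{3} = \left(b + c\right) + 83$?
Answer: $254385507$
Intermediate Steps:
$w{\left(b,c \right)} = 249 + 3 b + 3 c$ ($w{\left(b,c \right)} = 3 \left(\left(b + c\right) + 83\right) = 3 \left(83 + b + c\right) = 249 + 3 b + 3 c$)
$\left(21717 + w{\left(\frac{173}{3},-40 \right)}\right) \left(36703 - 25150\right) = \left(21717 + \left(249 + 3 \cdot \frac{173}{3} + 3 \left(-40\right)\right)\right) \left(36703 - 25150\right) = \left(21717 + \left(249 + 3 \cdot 173 \cdot \frac{1}{3} - 120\right)\right) 11553 = \left(21717 + \left(249 + 3 \cdot \frac{173}{3} - 120\right)\right) 11553 = \left(21717 + \left(249 + 173 - 120\right)\right) 11553 = \left(21717 + 302\right) 11553 = 22019 \cdot 11553 = 254385507$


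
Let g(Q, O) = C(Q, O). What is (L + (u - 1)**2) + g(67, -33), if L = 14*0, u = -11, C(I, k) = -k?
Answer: 177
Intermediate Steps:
g(Q, O) = -O
L = 0
(L + (u - 1)**2) + g(67, -33) = (0 + (-11 - 1)**2) - 1*(-33) = (0 + (-12)**2) + 33 = (0 + 144) + 33 = 144 + 33 = 177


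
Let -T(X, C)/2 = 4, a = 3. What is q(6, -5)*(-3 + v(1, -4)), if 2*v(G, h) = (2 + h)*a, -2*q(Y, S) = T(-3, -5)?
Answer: -24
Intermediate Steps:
T(X, C) = -8 (T(X, C) = -2*4 = -8)
q(Y, S) = 4 (q(Y, S) = -½*(-8) = 4)
v(G, h) = 3 + 3*h/2 (v(G, h) = ((2 + h)*3)/2 = (6 + 3*h)/2 = 3 + 3*h/2)
q(6, -5)*(-3 + v(1, -4)) = 4*(-3 + (3 + (3/2)*(-4))) = 4*(-3 + (3 - 6)) = 4*(-3 - 3) = 4*(-6) = -24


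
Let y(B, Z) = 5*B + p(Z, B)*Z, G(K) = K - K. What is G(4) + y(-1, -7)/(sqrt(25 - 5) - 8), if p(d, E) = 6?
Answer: 94/11 + 47*sqrt(5)/22 ≈ 13.323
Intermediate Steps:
G(K) = 0
y(B, Z) = 5*B + 6*Z
G(4) + y(-1, -7)/(sqrt(25 - 5) - 8) = 0 + (5*(-1) + 6*(-7))/(sqrt(25 - 5) - 8) = 0 + (-5 - 42)/(sqrt(20) - 8) = 0 - 47/(2*sqrt(5) - 8) = 0 - 47/(-8 + 2*sqrt(5)) = -47/(-8 + 2*sqrt(5))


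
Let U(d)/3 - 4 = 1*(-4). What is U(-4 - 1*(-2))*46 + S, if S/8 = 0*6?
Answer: 0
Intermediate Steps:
S = 0 (S = 8*(0*6) = 8*0 = 0)
U(d) = 0 (U(d) = 12 + 3*(1*(-4)) = 12 + 3*(-4) = 12 - 12 = 0)
U(-4 - 1*(-2))*46 + S = 0*46 + 0 = 0 + 0 = 0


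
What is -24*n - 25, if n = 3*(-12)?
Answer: 839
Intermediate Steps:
n = -36
-24*n - 25 = -24*(-36) - 25 = 864 - 25 = 839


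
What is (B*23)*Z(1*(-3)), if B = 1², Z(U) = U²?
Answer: 207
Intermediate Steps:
B = 1
(B*23)*Z(1*(-3)) = (1*23)*(1*(-3))² = 23*(-3)² = 23*9 = 207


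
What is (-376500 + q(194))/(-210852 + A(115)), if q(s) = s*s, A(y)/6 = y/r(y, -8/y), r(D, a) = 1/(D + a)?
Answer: 169432/65775 ≈ 2.5759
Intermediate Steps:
A(y) = 6*y*(y - 8/y) (A(y) = 6*(y/(1/(y - 8/y))) = 6*(y*(y - 8/y)) = 6*y*(y - 8/y))
q(s) = s²
(-376500 + q(194))/(-210852 + A(115)) = (-376500 + 194²)/(-210852 + (-48 + 6*115²)) = (-376500 + 37636)/(-210852 + (-48 + 6*13225)) = -338864/(-210852 + (-48 + 79350)) = -338864/(-210852 + 79302) = -338864/(-131550) = -338864*(-1/131550) = 169432/65775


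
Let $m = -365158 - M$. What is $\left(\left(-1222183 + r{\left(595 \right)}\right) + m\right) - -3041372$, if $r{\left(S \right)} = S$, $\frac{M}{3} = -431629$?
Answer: $2749513$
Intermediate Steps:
$M = -1294887$ ($M = 3 \left(-431629\right) = -1294887$)
$m = 929729$ ($m = -365158 - -1294887 = -365158 + 1294887 = 929729$)
$\left(\left(-1222183 + r{\left(595 \right)}\right) + m\right) - -3041372 = \left(\left(-1222183 + 595\right) + 929729\right) - -3041372 = \left(-1221588 + 929729\right) + 3041372 = -291859 + 3041372 = 2749513$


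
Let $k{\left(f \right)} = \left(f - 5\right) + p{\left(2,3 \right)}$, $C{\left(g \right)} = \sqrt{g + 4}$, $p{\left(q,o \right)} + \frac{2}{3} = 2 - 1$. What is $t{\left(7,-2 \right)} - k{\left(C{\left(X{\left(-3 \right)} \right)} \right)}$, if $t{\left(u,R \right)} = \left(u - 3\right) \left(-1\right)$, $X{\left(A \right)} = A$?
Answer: $- \frac{1}{3} \approx -0.33333$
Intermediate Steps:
$p{\left(q,o \right)} = \frac{1}{3}$ ($p{\left(q,o \right)} = - \frac{2}{3} + \left(2 - 1\right) = - \frac{2}{3} + 1 = \frac{1}{3}$)
$t{\left(u,R \right)} = 3 - u$ ($t{\left(u,R \right)} = \left(-3 + u\right) \left(-1\right) = 3 - u$)
$C{\left(g \right)} = \sqrt{4 + g}$
$k{\left(f \right)} = - \frac{14}{3} + f$ ($k{\left(f \right)} = \left(f - 5\right) + \frac{1}{3} = \left(-5 + f\right) + \frac{1}{3} = - \frac{14}{3} + f$)
$t{\left(7,-2 \right)} - k{\left(C{\left(X{\left(-3 \right)} \right)} \right)} = \left(3 - 7\right) - \left(- \frac{14}{3} + \sqrt{4 - 3}\right) = \left(3 - 7\right) - \left(- \frac{14}{3} + \sqrt{1}\right) = -4 - \left(- \frac{14}{3} + 1\right) = -4 - - \frac{11}{3} = -4 + \frac{11}{3} = - \frac{1}{3}$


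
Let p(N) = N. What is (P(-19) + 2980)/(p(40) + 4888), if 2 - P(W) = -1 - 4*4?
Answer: 2999/4928 ≈ 0.60856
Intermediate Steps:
P(W) = 19 (P(W) = 2 - (-1 - 4*4) = 2 - (-1 - 16) = 2 - 1*(-17) = 2 + 17 = 19)
(P(-19) + 2980)/(p(40) + 4888) = (19 + 2980)/(40 + 4888) = 2999/4928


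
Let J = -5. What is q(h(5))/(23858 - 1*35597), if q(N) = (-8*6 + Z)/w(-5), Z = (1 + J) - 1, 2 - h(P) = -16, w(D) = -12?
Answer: -53/140868 ≈ -0.00037624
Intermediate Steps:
h(P) = 18 (h(P) = 2 - 1*(-16) = 2 + 16 = 18)
Z = -5 (Z = (1 - 5) - 1 = -4 - 1 = -5)
q(N) = 53/12 (q(N) = (-8*6 - 5)/(-12) = (-48 - 5)*(-1/12) = -53*(-1/12) = 53/12)
q(h(5))/(23858 - 1*35597) = 53/(12*(23858 - 1*35597)) = 53/(12*(23858 - 35597)) = (53/12)/(-11739) = (53/12)*(-1/11739) = -53/140868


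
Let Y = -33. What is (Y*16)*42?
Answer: -22176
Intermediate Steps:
(Y*16)*42 = -33*16*42 = -528*42 = -22176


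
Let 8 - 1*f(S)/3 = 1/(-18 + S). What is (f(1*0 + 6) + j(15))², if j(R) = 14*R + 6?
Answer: 923521/16 ≈ 57720.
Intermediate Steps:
j(R) = 6 + 14*R
f(S) = 24 - 3/(-18 + S)
(f(1*0 + 6) + j(15))² = (3*(-145 + 8*(1*0 + 6))/(-18 + (1*0 + 6)) + (6 + 14*15))² = (3*(-145 + 8*(0 + 6))/(-18 + (0 + 6)) + (6 + 210))² = (3*(-145 + 8*6)/(-18 + 6) + 216)² = (3*(-145 + 48)/(-12) + 216)² = (3*(-1/12)*(-97) + 216)² = (97/4 + 216)² = (961/4)² = 923521/16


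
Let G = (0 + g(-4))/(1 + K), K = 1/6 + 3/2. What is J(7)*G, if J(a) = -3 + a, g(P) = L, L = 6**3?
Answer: 324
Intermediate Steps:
L = 216
g(P) = 216
K = 5/3 (K = 1*(1/6) + 3*(1/2) = 1/6 + 3/2 = 5/3 ≈ 1.6667)
G = 81 (G = (0 + 216)/(1 + 5/3) = 216/(8/3) = 216*(3/8) = 81)
J(7)*G = (-3 + 7)*81 = 4*81 = 324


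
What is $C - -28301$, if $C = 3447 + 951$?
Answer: $32699$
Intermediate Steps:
$C = 4398$
$C - -28301 = 4398 - -28301 = 4398 + 28301 = 32699$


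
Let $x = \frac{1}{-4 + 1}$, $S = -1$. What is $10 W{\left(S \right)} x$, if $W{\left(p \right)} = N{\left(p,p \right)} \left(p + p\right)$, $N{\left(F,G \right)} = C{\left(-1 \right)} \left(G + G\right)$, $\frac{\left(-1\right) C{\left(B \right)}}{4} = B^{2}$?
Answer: $\frac{160}{3} \approx 53.333$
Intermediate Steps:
$C{\left(B \right)} = - 4 B^{2}$
$N{\left(F,G \right)} = - 8 G$ ($N{\left(F,G \right)} = - 4 \left(-1\right)^{2} \left(G + G\right) = \left(-4\right) 1 \cdot 2 G = - 4 \cdot 2 G = - 8 G$)
$x = - \frac{1}{3}$ ($x = \frac{1}{-3} = - \frac{1}{3} \approx -0.33333$)
$W{\left(p \right)} = - 16 p^{2}$ ($W{\left(p \right)} = - 8 p \left(p + p\right) = - 8 p 2 p = - 16 p^{2}$)
$10 W{\left(S \right)} x = 10 \left(- 16 \left(-1\right)^{2}\right) \left(- \frac{1}{3}\right) = 10 \left(\left(-16\right) 1\right) \left(- \frac{1}{3}\right) = 10 \left(-16\right) \left(- \frac{1}{3}\right) = \left(-160\right) \left(- \frac{1}{3}\right) = \frac{160}{3}$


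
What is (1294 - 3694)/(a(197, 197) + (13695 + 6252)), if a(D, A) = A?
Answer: -150/1259 ≈ -0.11914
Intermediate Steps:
(1294 - 3694)/(a(197, 197) + (13695 + 6252)) = (1294 - 3694)/(197 + (13695 + 6252)) = -2400/(197 + 19947) = -2400/20144 = -2400*1/20144 = -150/1259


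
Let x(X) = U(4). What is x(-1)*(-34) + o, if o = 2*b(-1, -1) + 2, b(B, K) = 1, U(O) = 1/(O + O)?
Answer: -¼ ≈ -0.25000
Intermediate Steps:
U(O) = 1/(2*O)
o = 4 (o = 2*1 + 2 = 2 + 2 = 4)
x(X) = ⅛ (x(X) = (½)/4 = (½)*(¼) = ⅛)
x(-1)*(-34) + o = (⅛)*(-34) + 4 = -17/4 + 4 = -¼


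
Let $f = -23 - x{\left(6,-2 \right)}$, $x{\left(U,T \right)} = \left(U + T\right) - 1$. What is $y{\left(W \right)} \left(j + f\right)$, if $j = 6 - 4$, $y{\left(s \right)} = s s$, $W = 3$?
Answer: $-216$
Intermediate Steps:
$x{\left(U,T \right)} = -1 + T + U$ ($x{\left(U,T \right)} = \left(T + U\right) - 1 = -1 + T + U$)
$y{\left(s \right)} = s^{2}$
$f = -26$ ($f = -23 - \left(-1 - 2 + 6\right) = -23 - 3 = -26$)
$j = 2$ ($j = 6 - 4 = 2$)
$y{\left(W \right)} \left(j + f\right) = 3^{2} \left(2 - 26\right) = 9 \left(-24\right) = -216$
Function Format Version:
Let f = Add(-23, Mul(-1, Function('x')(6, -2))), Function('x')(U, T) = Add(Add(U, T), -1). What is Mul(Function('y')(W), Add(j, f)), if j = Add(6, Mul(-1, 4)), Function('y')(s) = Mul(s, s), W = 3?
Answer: -216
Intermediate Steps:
Function('x')(U, T) = Add(-1, T, U) (Function('x')(U, T) = Add(Add(T, U), -1) = Add(-1, T, U))
Function('y')(s) = Pow(s, 2)
f = -26 (f = Add(-23, Mul(-1, Add(-1, -2, 6))) = Add(-23, Mul(-1, 3)) = Add(-23, -3) = -26)
j = 2 (j = Add(6, -4) = 2)
Mul(Function('y')(W), Add(j, f)) = Mul(Pow(3, 2), Add(2, -26)) = Mul(9, -24) = -216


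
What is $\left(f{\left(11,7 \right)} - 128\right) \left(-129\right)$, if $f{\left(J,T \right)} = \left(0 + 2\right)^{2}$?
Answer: $15996$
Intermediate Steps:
$f{\left(J,T \right)} = 4$ ($f{\left(J,T \right)} = 2^{2} = 4$)
$\left(f{\left(11,7 \right)} - 128\right) \left(-129\right) = \left(4 - 128\right) \left(-129\right) = \left(-124\right) \left(-129\right) = 15996$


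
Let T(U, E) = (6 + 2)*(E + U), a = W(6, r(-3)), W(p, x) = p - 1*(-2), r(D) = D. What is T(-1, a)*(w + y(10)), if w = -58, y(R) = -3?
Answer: -3416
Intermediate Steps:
W(p, x) = 2 + p (W(p, x) = p + 2 = 2 + p)
a = 8 (a = 2 + 6 = 8)
T(U, E) = 8*E + 8*U (T(U, E) = 8*(E + U) = 8*E + 8*U)
T(-1, a)*(w + y(10)) = (8*8 + 8*(-1))*(-58 - 3) = (64 - 8)*(-61) = 56*(-61) = -3416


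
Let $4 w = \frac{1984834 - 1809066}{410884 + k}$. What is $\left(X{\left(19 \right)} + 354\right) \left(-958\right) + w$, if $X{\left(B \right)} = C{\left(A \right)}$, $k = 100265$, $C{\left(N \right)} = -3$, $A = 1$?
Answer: $- \frac{171877896500}{511149} \approx -3.3626 \cdot 10^{5}$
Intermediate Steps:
$X{\left(B \right)} = -3$
$w = \frac{43942}{511149}$ ($w = \frac{\left(1984834 - 1809066\right) \frac{1}{410884 + 100265}}{4} = \frac{175768 \cdot \frac{1}{511149}}{4} = \frac{1}{4} \cdot \frac{175768}{511149} = \frac{43942}{511149} \approx 0.085967$)
$\left(X{\left(19 \right)} + 354\right) \left(-958\right) + w = \left(-3 + 354\right) \left(-958\right) + \frac{43942}{511149} = 351 \left(-958\right) + \frac{43942}{511149} = -336258 + \frac{43942}{511149} = - \frac{171877896500}{511149}$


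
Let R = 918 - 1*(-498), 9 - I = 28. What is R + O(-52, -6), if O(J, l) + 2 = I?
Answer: 1395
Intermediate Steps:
I = -19 (I = 9 - 1*28 = 9 - 28 = -19)
O(J, l) = -21 (O(J, l) = -2 - 19 = -21)
R = 1416 (R = 918 + 498 = 1416)
R + O(-52, -6) = 1416 - 21 = 1395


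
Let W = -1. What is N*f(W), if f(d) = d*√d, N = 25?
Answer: -25*I ≈ -25.0*I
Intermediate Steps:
f(d) = d^(3/2)
N*f(W) = 25*(-1)^(3/2) = 25*(-I) = -25*I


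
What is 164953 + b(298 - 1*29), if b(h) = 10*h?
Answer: 167643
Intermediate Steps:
164953 + b(298 - 1*29) = 164953 + 10*(298 - 1*29) = 164953 + 10*(298 - 29) = 164953 + 10*269 = 164953 + 2690 = 167643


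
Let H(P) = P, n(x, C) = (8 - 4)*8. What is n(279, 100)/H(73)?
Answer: 32/73 ≈ 0.43836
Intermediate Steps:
n(x, C) = 32 (n(x, C) = 4*8 = 32)
n(279, 100)/H(73) = 32/73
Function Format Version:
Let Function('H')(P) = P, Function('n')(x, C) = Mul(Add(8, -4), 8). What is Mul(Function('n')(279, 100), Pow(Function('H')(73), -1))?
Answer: Rational(32, 73) ≈ 0.43836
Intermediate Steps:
Function('n')(x, C) = 32 (Function('n')(x, C) = Mul(4, 8) = 32)
Mul(Function('n')(279, 100), Pow(Function('H')(73), -1)) = Mul(32, Pow(73, -1)) = Mul(32, Rational(1, 73)) = Rational(32, 73)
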